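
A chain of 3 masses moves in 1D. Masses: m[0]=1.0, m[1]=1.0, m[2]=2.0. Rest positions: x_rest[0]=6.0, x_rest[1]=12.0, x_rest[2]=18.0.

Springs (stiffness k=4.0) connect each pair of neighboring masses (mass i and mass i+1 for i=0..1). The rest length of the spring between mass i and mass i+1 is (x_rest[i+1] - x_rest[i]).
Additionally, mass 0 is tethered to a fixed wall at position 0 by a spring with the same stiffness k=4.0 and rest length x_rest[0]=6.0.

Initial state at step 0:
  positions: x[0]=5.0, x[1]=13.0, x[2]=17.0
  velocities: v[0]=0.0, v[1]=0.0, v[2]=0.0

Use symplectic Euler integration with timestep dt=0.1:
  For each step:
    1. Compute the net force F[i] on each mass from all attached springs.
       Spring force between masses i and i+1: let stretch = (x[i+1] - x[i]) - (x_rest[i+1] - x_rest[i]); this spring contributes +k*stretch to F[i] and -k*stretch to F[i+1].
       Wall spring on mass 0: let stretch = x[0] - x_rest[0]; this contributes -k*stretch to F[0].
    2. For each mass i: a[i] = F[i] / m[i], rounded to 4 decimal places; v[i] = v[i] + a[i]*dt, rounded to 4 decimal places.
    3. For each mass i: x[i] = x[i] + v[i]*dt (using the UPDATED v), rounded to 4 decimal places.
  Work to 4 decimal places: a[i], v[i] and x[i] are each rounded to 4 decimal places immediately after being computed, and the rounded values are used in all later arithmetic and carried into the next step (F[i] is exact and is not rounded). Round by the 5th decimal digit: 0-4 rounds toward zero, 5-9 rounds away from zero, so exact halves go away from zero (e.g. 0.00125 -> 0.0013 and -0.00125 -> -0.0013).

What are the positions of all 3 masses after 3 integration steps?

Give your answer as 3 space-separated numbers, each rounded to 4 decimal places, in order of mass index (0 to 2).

Step 0: x=[5.0000 13.0000 17.0000] v=[0.0000 0.0000 0.0000]
Step 1: x=[5.1200 12.8400 17.0400] v=[1.2000 -1.6000 0.4000]
Step 2: x=[5.3440 12.5392 17.1160] v=[2.2400 -3.0080 0.7600]
Step 3: x=[5.6421 12.1337 17.2205] v=[2.9805 -4.0554 1.0446]

Answer: 5.6421 12.1337 17.2205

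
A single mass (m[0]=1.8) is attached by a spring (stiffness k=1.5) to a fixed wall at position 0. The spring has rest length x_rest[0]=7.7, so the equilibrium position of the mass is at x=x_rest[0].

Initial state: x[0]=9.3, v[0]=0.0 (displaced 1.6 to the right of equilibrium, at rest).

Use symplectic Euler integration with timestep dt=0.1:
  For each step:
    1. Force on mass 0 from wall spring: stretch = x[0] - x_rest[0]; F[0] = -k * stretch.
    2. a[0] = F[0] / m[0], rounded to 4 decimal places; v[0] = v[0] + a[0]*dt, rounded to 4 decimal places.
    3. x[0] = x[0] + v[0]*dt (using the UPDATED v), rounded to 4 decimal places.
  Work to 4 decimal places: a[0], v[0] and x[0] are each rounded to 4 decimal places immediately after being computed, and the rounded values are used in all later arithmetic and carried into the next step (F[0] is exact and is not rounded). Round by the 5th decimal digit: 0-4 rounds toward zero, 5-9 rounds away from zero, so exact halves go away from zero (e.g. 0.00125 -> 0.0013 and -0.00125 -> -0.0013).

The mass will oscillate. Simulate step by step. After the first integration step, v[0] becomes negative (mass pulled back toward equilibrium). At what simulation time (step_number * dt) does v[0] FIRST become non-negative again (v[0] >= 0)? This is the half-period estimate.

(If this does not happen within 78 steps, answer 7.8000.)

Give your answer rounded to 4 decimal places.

Answer: 3.5000

Derivation:
Step 0: x=[9.3000] v=[0.0000]
Step 1: x=[9.2867] v=[-0.1333]
Step 2: x=[9.2602] v=[-0.2655]
Step 3: x=[9.2207] v=[-0.3955]
Step 4: x=[9.1685] v=[-0.5222]
Step 5: x=[9.1040] v=[-0.6446]
Step 6: x=[9.0278] v=[-0.7616]
Step 7: x=[8.9406] v=[-0.8723]
Step 8: x=[8.8430] v=[-0.9757]
Step 9: x=[8.7359] v=[-1.0710]
Step 10: x=[8.6202] v=[-1.1573]
Step 11: x=[8.4968] v=[-1.2340]
Step 12: x=[8.3668] v=[-1.3004]
Step 13: x=[8.2312] v=[-1.3560]
Step 14: x=[8.0912] v=[-1.4003]
Step 15: x=[7.9479] v=[-1.4329]
Step 16: x=[7.8025] v=[-1.4536]
Step 17: x=[7.6563] v=[-1.4621]
Step 18: x=[7.5105] v=[-1.4585]
Step 19: x=[7.3662] v=[-1.4427]
Step 20: x=[7.2247] v=[-1.4149]
Step 21: x=[7.0872] v=[-1.3753]
Step 22: x=[6.9548] v=[-1.3242]
Step 23: x=[6.8286] v=[-1.2621]
Step 24: x=[6.7097] v=[-1.1895]
Step 25: x=[6.5990] v=[-1.1070]
Step 26: x=[6.4975] v=[-1.0153]
Step 27: x=[6.4060] v=[-0.9151]
Step 28: x=[6.3253] v=[-0.8073]
Step 29: x=[6.2560] v=[-0.6927]
Step 30: x=[6.1988] v=[-0.5724]
Step 31: x=[6.1541] v=[-0.4473]
Step 32: x=[6.1223] v=[-0.3185]
Step 33: x=[6.1036] v=[-0.1870]
Step 34: x=[6.0982] v=[-0.0540]
Step 35: x=[6.1062] v=[0.0795]
First v>=0 after going negative at step 35, time=3.5000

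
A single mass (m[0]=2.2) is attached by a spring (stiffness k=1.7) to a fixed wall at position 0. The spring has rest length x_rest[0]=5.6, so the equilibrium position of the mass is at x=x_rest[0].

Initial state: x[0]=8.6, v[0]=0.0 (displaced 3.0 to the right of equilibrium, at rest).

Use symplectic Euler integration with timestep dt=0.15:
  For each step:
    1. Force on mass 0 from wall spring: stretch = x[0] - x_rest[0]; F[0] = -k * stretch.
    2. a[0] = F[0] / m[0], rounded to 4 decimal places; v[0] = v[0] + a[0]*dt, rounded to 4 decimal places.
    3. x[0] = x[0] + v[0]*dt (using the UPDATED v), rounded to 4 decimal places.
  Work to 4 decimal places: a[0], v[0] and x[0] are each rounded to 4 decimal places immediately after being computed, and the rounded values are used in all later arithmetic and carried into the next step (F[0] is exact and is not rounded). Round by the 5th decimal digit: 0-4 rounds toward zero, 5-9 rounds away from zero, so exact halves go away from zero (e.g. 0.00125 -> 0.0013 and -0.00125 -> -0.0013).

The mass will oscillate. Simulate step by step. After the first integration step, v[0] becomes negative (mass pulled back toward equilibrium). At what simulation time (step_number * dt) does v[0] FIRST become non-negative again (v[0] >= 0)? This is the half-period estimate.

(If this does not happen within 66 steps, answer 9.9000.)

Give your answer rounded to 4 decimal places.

Answer: 3.6000

Derivation:
Step 0: x=[8.6000] v=[0.0000]
Step 1: x=[8.5478] v=[-0.3477]
Step 2: x=[8.4444] v=[-0.6894]
Step 3: x=[8.2915] v=[-1.0191]
Step 4: x=[8.0918] v=[-1.3311]
Step 5: x=[7.8488] v=[-1.6199]
Step 6: x=[7.5667] v=[-1.8806]
Step 7: x=[7.2504] v=[-2.1086]
Step 8: x=[6.9054] v=[-2.2999]
Step 9: x=[6.5377] v=[-2.4512]
Step 10: x=[6.1537] v=[-2.5599]
Step 11: x=[5.7601] v=[-2.6241]
Step 12: x=[5.3637] v=[-2.6427]
Step 13: x=[4.9714] v=[-2.6153]
Step 14: x=[4.5900] v=[-2.5424]
Step 15: x=[4.2262] v=[-2.4253]
Step 16: x=[3.8863] v=[-2.2661]
Step 17: x=[3.5762] v=[-2.0675]
Step 18: x=[3.3013] v=[-1.8329]
Step 19: x=[3.0663] v=[-1.5665]
Step 20: x=[2.8754] v=[-1.2728]
Step 21: x=[2.7319] v=[-0.9570]
Step 22: x=[2.6382] v=[-0.6246]
Step 23: x=[2.5960] v=[-0.2813]
Step 24: x=[2.6060] v=[0.0669]
First v>=0 after going negative at step 24, time=3.6000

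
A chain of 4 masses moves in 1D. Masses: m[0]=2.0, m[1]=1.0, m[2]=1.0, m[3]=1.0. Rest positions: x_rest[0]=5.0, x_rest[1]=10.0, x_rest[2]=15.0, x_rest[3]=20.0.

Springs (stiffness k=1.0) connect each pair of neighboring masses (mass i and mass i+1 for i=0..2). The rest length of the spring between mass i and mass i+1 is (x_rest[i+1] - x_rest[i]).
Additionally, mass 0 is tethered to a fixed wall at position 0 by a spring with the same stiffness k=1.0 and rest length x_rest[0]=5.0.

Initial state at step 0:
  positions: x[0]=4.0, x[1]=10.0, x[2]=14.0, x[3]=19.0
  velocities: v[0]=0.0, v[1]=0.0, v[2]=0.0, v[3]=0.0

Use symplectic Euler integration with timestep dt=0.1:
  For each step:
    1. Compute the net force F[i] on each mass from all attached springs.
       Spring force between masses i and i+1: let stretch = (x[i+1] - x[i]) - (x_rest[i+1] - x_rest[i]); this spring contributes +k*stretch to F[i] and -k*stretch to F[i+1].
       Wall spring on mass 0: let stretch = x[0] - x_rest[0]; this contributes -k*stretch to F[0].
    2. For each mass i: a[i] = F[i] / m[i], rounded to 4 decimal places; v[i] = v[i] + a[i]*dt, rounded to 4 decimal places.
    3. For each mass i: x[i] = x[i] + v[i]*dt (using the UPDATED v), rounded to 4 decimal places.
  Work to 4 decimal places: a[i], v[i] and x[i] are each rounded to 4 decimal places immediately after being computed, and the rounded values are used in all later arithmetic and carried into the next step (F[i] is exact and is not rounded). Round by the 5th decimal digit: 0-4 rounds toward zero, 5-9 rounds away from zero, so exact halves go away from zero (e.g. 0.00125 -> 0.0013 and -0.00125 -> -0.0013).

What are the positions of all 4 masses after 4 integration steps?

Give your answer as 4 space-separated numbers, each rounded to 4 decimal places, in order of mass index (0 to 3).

Answer: 4.0970 9.8089 14.0941 19.0015

Derivation:
Step 0: x=[4.0000 10.0000 14.0000 19.0000] v=[0.0000 0.0000 0.0000 0.0000]
Step 1: x=[4.0100 9.9800 14.0100 19.0000] v=[0.1000 -0.2000 0.1000 0.0000]
Step 2: x=[4.0298 9.9406 14.0296 19.0001] v=[0.1980 -0.3940 0.1960 0.0010]
Step 3: x=[4.0590 9.8830 14.0580 19.0005] v=[0.2921 -0.5762 0.2842 0.0040]
Step 4: x=[4.0970 9.8089 14.0941 19.0015] v=[0.3804 -0.7411 0.3610 0.0098]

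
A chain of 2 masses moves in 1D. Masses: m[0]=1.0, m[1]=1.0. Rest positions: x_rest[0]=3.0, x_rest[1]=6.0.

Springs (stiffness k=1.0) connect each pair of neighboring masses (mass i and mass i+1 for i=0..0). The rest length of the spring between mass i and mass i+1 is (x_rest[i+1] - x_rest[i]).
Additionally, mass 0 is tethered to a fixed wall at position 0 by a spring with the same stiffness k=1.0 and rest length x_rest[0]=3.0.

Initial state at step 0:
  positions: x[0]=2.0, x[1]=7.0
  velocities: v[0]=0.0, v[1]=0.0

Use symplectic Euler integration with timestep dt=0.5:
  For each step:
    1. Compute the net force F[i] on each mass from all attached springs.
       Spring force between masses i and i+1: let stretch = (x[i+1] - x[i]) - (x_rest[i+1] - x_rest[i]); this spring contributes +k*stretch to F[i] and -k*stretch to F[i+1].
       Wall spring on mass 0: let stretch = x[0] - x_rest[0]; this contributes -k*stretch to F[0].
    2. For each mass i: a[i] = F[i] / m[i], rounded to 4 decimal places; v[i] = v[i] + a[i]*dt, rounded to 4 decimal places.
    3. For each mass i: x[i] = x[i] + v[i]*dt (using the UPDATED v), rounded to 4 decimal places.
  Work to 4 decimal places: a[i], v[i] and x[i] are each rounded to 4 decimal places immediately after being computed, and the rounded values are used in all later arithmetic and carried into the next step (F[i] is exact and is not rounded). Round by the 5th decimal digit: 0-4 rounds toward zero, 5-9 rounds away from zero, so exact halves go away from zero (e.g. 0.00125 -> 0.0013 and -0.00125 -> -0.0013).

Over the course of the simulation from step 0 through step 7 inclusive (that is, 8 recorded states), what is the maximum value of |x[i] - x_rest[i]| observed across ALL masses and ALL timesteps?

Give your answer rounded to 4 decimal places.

Answer: 1.3980

Derivation:
Step 0: x=[2.0000 7.0000] v=[0.0000 0.0000]
Step 1: x=[2.7500 6.5000] v=[1.5000 -1.0000]
Step 2: x=[3.7500 5.8125] v=[2.0000 -1.3750]
Step 3: x=[4.3282 5.3594] v=[1.1563 -0.9063]
Step 4: x=[4.0821 5.3985] v=[-0.4922 0.0781]
Step 5: x=[3.1446 5.8585] v=[-1.8751 0.9199]
Step 6: x=[2.0994 6.3900] v=[-2.0905 1.0630]
Step 7: x=[1.6020 6.5989] v=[-0.9949 0.4177]
Max displacement = 1.3980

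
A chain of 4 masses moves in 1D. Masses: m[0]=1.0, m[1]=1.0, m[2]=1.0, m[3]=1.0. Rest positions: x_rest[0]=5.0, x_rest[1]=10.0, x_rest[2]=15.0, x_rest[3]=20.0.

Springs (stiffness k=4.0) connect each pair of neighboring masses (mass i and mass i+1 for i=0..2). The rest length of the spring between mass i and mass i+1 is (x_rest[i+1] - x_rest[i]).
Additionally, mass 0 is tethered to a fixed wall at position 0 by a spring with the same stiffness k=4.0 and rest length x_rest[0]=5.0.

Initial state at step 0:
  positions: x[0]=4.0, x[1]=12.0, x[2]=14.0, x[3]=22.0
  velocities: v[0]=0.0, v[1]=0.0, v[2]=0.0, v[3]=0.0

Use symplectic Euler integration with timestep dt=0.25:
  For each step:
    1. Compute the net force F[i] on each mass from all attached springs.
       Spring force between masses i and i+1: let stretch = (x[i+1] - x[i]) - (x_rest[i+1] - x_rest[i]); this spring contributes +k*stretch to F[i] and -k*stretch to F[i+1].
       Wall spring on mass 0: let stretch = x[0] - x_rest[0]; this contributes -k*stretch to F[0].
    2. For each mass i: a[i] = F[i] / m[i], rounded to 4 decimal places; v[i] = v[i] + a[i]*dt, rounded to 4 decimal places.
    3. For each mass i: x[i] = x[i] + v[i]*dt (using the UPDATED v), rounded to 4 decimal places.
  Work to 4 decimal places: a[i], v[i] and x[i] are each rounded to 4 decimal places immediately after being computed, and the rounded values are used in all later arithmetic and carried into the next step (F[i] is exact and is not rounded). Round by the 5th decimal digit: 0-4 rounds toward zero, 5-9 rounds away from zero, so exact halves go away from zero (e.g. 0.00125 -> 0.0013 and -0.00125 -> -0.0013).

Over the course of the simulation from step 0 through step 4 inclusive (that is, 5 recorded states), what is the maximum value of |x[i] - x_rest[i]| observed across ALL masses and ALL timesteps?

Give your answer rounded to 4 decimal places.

Answer: 2.5781

Derivation:
Step 0: x=[4.0000 12.0000 14.0000 22.0000] v=[0.0000 0.0000 0.0000 0.0000]
Step 1: x=[5.0000 10.5000 15.5000 21.2500] v=[4.0000 -6.0000 6.0000 -3.0000]
Step 2: x=[6.1250 8.8750 17.1875 20.3125] v=[4.5000 -6.5000 6.7500 -3.7500]
Step 3: x=[6.4063 8.6406 17.5781 19.8438] v=[1.1250 -0.9375 1.5625 -1.8750]
Step 4: x=[5.6446 10.0820 16.3008 20.0586] v=[-3.0470 5.7657 -5.1093 0.8593]
Max displacement = 2.5781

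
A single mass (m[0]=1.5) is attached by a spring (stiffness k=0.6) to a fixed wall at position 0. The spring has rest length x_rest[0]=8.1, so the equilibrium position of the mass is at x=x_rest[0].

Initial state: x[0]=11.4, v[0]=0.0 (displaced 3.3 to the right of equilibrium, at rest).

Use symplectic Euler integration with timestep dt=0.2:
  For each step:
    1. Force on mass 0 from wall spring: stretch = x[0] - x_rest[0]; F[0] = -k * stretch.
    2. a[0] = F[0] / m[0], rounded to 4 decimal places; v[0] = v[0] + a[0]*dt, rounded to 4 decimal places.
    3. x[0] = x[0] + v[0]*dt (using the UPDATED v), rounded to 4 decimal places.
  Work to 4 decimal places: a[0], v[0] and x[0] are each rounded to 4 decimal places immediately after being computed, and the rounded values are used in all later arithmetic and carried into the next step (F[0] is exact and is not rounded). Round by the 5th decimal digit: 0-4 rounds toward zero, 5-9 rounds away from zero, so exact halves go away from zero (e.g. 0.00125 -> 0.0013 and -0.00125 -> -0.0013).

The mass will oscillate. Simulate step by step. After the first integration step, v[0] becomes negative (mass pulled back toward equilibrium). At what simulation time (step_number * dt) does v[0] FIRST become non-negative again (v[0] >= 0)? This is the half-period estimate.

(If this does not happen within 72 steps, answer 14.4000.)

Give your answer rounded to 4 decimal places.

Answer: 5.0000

Derivation:
Step 0: x=[11.4000] v=[0.0000]
Step 1: x=[11.3472] v=[-0.2640]
Step 2: x=[11.2424] v=[-0.5238]
Step 3: x=[11.0874] v=[-0.7752]
Step 4: x=[10.8846] v=[-1.0142]
Step 5: x=[10.6372] v=[-1.2370]
Step 6: x=[10.3492] v=[-1.4400]
Step 7: x=[10.0252] v=[-1.6199]
Step 8: x=[9.6704] v=[-1.7739]
Step 9: x=[9.2905] v=[-1.8995]
Step 10: x=[8.8916] v=[-1.9947]
Step 11: x=[8.4800] v=[-2.0580]
Step 12: x=[8.0623] v=[-2.0884]
Step 13: x=[7.6452] v=[-2.0854]
Step 14: x=[7.2354] v=[-2.0490]
Step 15: x=[6.8394] v=[-1.9798]
Step 16: x=[6.4636] v=[-1.8790]
Step 17: x=[6.1140] v=[-1.7481]
Step 18: x=[5.7962] v=[-1.5892]
Step 19: x=[5.5152] v=[-1.4049]
Step 20: x=[5.2756] v=[-1.1981]
Step 21: x=[5.0812] v=[-0.9721]
Step 22: x=[4.9351] v=[-0.7306]
Step 23: x=[4.8396] v=[-0.4774]
Step 24: x=[4.7963] v=[-0.2166]
Step 25: x=[4.8058] v=[0.0477]
First v>=0 after going negative at step 25, time=5.0000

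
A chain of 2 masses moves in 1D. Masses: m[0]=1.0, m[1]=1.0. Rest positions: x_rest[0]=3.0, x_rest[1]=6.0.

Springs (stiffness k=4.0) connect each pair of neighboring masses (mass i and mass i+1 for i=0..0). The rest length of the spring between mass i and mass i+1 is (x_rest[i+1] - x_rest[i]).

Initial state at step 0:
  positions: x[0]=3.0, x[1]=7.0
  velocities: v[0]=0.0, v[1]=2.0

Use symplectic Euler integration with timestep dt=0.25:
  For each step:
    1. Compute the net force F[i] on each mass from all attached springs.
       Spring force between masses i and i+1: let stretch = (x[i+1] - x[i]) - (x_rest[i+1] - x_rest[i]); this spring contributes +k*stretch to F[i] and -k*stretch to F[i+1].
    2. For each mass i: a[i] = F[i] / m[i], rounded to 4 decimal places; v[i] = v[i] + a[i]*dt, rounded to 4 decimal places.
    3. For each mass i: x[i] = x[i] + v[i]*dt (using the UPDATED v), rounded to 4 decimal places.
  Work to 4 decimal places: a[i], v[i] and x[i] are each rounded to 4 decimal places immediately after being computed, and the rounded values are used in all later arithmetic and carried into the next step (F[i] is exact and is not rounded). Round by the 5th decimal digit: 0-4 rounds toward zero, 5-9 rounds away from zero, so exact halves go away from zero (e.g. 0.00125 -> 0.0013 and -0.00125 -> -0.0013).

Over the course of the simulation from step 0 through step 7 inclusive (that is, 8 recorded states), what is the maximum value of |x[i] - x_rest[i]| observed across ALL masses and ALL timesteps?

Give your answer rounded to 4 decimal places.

Answer: 2.3594

Derivation:
Step 0: x=[3.0000 7.0000] v=[0.0000 2.0000]
Step 1: x=[3.2500 7.2500] v=[1.0000 1.0000]
Step 2: x=[3.7500 7.2500] v=[2.0000 0.0000]
Step 3: x=[4.3750 7.1250] v=[2.5000 -0.5000]
Step 4: x=[4.9375 7.0625] v=[2.2500 -0.2500]
Step 5: x=[5.2813 7.2188] v=[1.3750 0.6250]
Step 6: x=[5.3594 7.6407] v=[0.3125 1.6875]
Step 7: x=[5.2579 8.2423] v=[-0.4062 2.4062]
Max displacement = 2.3594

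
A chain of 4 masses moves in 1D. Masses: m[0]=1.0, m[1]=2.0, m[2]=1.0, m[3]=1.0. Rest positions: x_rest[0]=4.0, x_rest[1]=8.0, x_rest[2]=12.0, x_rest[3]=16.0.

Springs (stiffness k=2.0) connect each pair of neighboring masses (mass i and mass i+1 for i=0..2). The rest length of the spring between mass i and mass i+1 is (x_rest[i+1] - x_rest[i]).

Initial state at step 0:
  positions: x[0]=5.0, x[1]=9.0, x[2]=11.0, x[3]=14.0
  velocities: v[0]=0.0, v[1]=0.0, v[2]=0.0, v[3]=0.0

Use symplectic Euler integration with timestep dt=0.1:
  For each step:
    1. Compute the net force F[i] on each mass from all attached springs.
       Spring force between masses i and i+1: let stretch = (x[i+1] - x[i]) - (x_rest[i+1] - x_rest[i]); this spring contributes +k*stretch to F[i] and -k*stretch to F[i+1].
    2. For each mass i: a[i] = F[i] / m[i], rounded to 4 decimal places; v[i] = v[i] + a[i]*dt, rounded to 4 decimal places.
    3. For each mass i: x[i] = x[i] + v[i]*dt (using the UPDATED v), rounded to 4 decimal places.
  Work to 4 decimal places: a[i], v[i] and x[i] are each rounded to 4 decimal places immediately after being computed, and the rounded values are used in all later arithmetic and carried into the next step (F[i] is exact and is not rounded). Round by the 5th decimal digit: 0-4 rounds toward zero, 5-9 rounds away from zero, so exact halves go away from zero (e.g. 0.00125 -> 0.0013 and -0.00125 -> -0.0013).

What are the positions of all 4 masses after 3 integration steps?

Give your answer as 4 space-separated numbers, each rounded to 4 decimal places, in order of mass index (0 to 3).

Answer: 4.9980 8.8830 11.1160 14.1200

Derivation:
Step 0: x=[5.0000 9.0000 11.0000 14.0000] v=[0.0000 0.0000 0.0000 0.0000]
Step 1: x=[5.0000 8.9800 11.0200 14.0200] v=[0.0000 -0.2000 0.2000 0.2000]
Step 2: x=[4.9996 8.9406 11.0592 14.0600] v=[-0.0040 -0.3940 0.3920 0.4000]
Step 3: x=[4.9980 8.8830 11.1160 14.1200] v=[-0.0158 -0.5762 0.5684 0.5998]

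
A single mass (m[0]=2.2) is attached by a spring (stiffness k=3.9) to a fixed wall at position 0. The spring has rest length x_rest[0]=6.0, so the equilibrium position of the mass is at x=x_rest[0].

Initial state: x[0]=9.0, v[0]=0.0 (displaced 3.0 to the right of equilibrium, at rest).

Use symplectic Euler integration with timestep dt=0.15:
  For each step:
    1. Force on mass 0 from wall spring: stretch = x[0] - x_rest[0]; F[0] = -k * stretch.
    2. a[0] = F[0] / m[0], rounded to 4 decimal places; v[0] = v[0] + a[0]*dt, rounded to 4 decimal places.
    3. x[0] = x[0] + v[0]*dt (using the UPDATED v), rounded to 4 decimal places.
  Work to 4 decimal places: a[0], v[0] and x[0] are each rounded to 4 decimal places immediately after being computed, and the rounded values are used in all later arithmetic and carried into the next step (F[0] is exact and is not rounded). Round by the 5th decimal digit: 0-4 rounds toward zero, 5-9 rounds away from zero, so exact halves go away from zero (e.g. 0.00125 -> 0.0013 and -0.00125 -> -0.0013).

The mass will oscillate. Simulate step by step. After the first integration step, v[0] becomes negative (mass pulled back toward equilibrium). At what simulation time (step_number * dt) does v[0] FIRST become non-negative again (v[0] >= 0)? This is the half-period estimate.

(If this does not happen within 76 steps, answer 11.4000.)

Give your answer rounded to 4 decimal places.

Step 0: x=[9.0000] v=[0.0000]
Step 1: x=[8.8803] v=[-0.7977]
Step 2: x=[8.6458] v=[-1.5636]
Step 3: x=[8.3057] v=[-2.2671]
Step 4: x=[7.8737] v=[-2.8802]
Step 5: x=[7.3669] v=[-3.3784]
Step 6: x=[6.8056] v=[-3.7419]
Step 7: x=[6.2122] v=[-3.9561]
Step 8: x=[5.6103] v=[-4.0125]
Step 9: x=[5.0240] v=[-3.9089]
Step 10: x=[4.4766] v=[-3.6494]
Step 11: x=[3.9900] v=[-3.2443]
Step 12: x=[3.5835] v=[-2.7098]
Step 13: x=[3.2734] v=[-2.0672]
Step 14: x=[3.0721] v=[-1.3422]
Step 15: x=[2.9876] v=[-0.5636]
Step 16: x=[3.0232] v=[0.2374]
First v>=0 after going negative at step 16, time=2.4000

Answer: 2.4000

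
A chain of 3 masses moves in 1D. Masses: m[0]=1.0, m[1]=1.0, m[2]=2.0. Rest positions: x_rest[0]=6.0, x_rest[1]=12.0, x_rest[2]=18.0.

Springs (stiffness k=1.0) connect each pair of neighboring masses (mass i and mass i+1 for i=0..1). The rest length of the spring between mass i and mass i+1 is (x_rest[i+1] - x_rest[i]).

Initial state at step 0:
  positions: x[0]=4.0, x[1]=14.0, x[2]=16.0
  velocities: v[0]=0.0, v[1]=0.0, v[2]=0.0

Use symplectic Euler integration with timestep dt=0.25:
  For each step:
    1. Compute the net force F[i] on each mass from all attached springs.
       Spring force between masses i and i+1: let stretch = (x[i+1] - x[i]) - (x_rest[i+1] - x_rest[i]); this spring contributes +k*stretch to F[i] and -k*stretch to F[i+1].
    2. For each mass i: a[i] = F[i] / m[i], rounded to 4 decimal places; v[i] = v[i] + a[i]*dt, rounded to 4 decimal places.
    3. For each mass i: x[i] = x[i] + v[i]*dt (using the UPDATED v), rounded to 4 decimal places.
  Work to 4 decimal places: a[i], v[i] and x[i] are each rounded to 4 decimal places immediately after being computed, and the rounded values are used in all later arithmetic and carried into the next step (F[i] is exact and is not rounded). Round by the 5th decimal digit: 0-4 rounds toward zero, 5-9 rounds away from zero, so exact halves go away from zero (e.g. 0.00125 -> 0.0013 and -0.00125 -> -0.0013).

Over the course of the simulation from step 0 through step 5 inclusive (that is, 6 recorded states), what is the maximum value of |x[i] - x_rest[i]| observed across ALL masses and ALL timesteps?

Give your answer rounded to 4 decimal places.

Step 0: x=[4.0000 14.0000 16.0000] v=[0.0000 0.0000 0.0000]
Step 1: x=[4.2500 13.5000 16.1250] v=[1.0000 -2.0000 0.5000]
Step 2: x=[4.7031 12.5859 16.3555] v=[1.8125 -3.6563 0.9219]
Step 3: x=[5.2739 11.4148 16.6557] v=[2.2832 -4.6846 1.2007]
Step 4: x=[5.8535 10.1874 16.9796] v=[2.3184 -4.9096 1.2956]
Step 5: x=[6.3290 9.1137 17.2788] v=[1.9019 -4.2950 1.1966]
Max displacement = 2.8863

Answer: 2.8863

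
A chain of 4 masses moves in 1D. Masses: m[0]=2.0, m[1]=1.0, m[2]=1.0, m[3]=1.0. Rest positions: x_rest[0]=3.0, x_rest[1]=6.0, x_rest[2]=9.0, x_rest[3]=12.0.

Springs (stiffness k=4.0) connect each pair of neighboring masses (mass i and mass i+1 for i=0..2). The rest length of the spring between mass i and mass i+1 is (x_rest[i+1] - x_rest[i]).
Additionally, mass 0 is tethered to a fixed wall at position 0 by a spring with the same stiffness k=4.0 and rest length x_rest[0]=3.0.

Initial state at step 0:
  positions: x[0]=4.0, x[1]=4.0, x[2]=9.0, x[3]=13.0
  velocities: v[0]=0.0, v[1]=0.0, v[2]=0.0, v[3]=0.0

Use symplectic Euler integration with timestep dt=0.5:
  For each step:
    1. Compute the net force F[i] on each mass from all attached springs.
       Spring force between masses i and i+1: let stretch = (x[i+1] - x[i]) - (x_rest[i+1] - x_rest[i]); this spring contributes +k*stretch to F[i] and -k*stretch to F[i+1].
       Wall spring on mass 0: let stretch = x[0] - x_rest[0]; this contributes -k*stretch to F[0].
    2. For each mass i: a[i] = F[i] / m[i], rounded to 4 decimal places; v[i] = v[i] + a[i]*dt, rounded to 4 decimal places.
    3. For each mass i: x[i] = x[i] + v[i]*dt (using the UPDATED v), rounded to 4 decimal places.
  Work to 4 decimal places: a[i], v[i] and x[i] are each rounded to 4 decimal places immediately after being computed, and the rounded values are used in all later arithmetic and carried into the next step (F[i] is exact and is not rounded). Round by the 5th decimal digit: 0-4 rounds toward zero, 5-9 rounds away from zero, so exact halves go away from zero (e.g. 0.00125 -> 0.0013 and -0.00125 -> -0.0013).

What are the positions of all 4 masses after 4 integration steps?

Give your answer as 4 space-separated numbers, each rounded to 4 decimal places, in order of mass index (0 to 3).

Step 0: x=[4.0000 4.0000 9.0000 13.0000] v=[0.0000 0.0000 0.0000 0.0000]
Step 1: x=[2.0000 9.0000 8.0000 12.0000] v=[-4.0000 10.0000 -2.0000 -2.0000]
Step 2: x=[2.5000 6.0000 12.0000 10.0000] v=[1.0000 -6.0000 8.0000 -4.0000]
Step 3: x=[3.5000 5.5000 8.0000 13.0000] v=[2.0000 -1.0000 -8.0000 6.0000]
Step 4: x=[3.7500 5.5000 6.5000 14.0000] v=[0.5000 0.0000 -3.0000 2.0000]

Answer: 3.7500 5.5000 6.5000 14.0000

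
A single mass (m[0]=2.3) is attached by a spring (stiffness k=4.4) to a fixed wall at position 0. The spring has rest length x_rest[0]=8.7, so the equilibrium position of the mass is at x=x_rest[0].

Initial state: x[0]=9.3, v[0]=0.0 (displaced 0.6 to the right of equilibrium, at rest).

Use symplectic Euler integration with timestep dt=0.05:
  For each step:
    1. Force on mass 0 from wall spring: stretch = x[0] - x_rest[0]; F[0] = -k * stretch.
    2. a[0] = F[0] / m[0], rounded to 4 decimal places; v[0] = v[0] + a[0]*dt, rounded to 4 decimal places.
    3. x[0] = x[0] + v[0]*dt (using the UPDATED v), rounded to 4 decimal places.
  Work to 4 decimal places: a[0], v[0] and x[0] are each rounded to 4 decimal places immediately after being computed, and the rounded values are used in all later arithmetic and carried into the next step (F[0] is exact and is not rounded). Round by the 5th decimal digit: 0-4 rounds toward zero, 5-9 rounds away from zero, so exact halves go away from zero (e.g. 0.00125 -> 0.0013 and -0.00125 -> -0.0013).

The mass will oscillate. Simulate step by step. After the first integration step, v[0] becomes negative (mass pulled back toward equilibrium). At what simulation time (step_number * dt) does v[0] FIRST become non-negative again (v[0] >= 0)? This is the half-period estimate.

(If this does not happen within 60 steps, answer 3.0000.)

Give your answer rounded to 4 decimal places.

Answer: 2.3000

Derivation:
Step 0: x=[9.3000] v=[0.0000]
Step 1: x=[9.2971] v=[-0.0574]
Step 2: x=[9.2914] v=[-0.1145]
Step 3: x=[9.2828] v=[-0.1711]
Step 4: x=[9.2715] v=[-0.2268]
Step 5: x=[9.2574] v=[-0.2815]
Step 6: x=[9.2407] v=[-0.3348]
Step 7: x=[9.2214] v=[-0.3865]
Step 8: x=[9.1996] v=[-0.4364]
Step 9: x=[9.1754] v=[-0.4842]
Step 10: x=[9.1489] v=[-0.5297]
Step 11: x=[9.1203] v=[-0.5726]
Step 12: x=[9.0897] v=[-0.6128]
Step 13: x=[9.0572] v=[-0.6501]
Step 14: x=[9.0230] v=[-0.6843]
Step 15: x=[8.9872] v=[-0.7152]
Step 16: x=[8.9501] v=[-0.7427]
Step 17: x=[8.9118] v=[-0.7666]
Step 18: x=[8.8725] v=[-0.7869]
Step 19: x=[8.8323] v=[-0.8034]
Step 20: x=[8.7915] v=[-0.8161]
Step 21: x=[8.7503] v=[-0.8249]
Step 22: x=[8.7088] v=[-0.8297]
Step 23: x=[8.6673] v=[-0.8305]
Step 24: x=[8.6259] v=[-0.8274]
Step 25: x=[8.5849] v=[-0.8203]
Step 26: x=[8.5444] v=[-0.8093]
Step 27: x=[8.5047] v=[-0.7944]
Step 28: x=[8.4659] v=[-0.7757]
Step 29: x=[8.4282] v=[-0.7533]
Step 30: x=[8.3918] v=[-0.7273]
Step 31: x=[8.3569] v=[-0.6978]
Step 32: x=[8.3237] v=[-0.6650]
Step 33: x=[8.2923] v=[-0.6290]
Step 34: x=[8.2628] v=[-0.5900]
Step 35: x=[8.2354] v=[-0.5482]
Step 36: x=[8.2102] v=[-0.5038]
Step 37: x=[8.1874] v=[-0.4570]
Step 38: x=[8.1670] v=[-0.4080]
Step 39: x=[8.1492] v=[-0.3570]
Step 40: x=[8.1340] v=[-0.3043]
Step 41: x=[8.1215] v=[-0.2502]
Step 42: x=[8.1118] v=[-0.1949]
Step 43: x=[8.1049] v=[-0.1386]
Step 44: x=[8.1008] v=[-0.0817]
Step 45: x=[8.0996] v=[-0.0244]
Step 46: x=[8.1013] v=[0.0330]
First v>=0 after going negative at step 46, time=2.3000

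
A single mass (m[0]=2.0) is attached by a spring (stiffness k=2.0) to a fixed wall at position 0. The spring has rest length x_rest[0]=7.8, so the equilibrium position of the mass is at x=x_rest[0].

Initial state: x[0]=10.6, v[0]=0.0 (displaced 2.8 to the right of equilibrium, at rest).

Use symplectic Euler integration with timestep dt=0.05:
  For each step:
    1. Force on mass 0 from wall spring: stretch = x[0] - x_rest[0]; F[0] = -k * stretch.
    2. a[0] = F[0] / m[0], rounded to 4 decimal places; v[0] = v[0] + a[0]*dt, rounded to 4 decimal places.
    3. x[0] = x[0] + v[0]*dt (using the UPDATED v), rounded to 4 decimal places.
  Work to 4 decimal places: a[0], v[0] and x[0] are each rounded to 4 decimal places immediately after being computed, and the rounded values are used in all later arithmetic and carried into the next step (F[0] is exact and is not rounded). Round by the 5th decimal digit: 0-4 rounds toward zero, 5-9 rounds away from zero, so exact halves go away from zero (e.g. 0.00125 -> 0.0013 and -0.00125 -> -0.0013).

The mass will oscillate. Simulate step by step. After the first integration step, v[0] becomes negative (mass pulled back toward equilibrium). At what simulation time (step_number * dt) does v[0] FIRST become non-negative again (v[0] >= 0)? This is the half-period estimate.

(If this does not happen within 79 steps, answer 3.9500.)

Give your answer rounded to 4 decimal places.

Step 0: x=[10.6000] v=[0.0000]
Step 1: x=[10.5930] v=[-0.1400]
Step 2: x=[10.5790] v=[-0.2797]
Step 3: x=[10.5581] v=[-0.4187]
Step 4: x=[10.5303] v=[-0.5566]
Step 5: x=[10.4956] v=[-0.6931]
Step 6: x=[10.4542] v=[-0.8279]
Step 7: x=[10.4062] v=[-0.9606]
Step 8: x=[10.3517] v=[-1.0909]
Step 9: x=[10.2908] v=[-1.2185]
Step 10: x=[10.2237] v=[-1.3430]
Step 11: x=[10.1505] v=[-1.4642]
Step 12: x=[10.0714] v=[-1.5817]
Step 13: x=[9.9866] v=[-1.6953]
Step 14: x=[9.8964] v=[-1.8046]
Step 15: x=[9.8009] v=[-1.9094]
Step 16: x=[9.7004] v=[-2.0094]
Step 17: x=[9.5952] v=[-2.1044]
Step 18: x=[9.4855] v=[-2.1942]
Step 19: x=[9.3716] v=[-2.2785]
Step 20: x=[9.2537] v=[-2.3571]
Step 21: x=[9.1322] v=[-2.4298]
Step 22: x=[9.0074] v=[-2.4964]
Step 23: x=[8.8796] v=[-2.5568]
Step 24: x=[8.7491] v=[-2.6108]
Step 25: x=[8.6162] v=[-2.6583]
Step 26: x=[8.4812] v=[-2.6991]
Step 27: x=[8.3445] v=[-2.7332]
Step 28: x=[8.2065] v=[-2.7604]
Step 29: x=[8.0675] v=[-2.7807]
Step 30: x=[7.9278] v=[-2.7941]
Step 31: x=[7.7878] v=[-2.8005]
Step 32: x=[7.6478] v=[-2.7999]
Step 33: x=[7.5082] v=[-2.7923]
Step 34: x=[7.3693] v=[-2.7777]
Step 35: x=[7.2315] v=[-2.7562]
Step 36: x=[7.0951] v=[-2.7278]
Step 37: x=[6.9605] v=[-2.6926]
Step 38: x=[6.8280] v=[-2.6506]
Step 39: x=[6.6979] v=[-2.6020]
Step 40: x=[6.5706] v=[-2.5469]
Step 41: x=[6.4463] v=[-2.4854]
Step 42: x=[6.3254] v=[-2.4177]
Step 43: x=[6.2082] v=[-2.3440]
Step 44: x=[6.0950] v=[-2.2644]
Step 45: x=[5.9860] v=[-2.1792]
Step 46: x=[5.8816] v=[-2.0885]
Step 47: x=[5.7820] v=[-1.9926]
Step 48: x=[5.6874] v=[-1.8917]
Step 49: x=[5.5981] v=[-1.7861]
Step 50: x=[5.5143] v=[-1.6760]
Step 51: x=[5.4362] v=[-1.5617]
Step 52: x=[5.3640] v=[-1.4435]
Step 53: x=[5.2979] v=[-1.3217]
Step 54: x=[5.2381] v=[-1.1966]
Step 55: x=[5.1847] v=[-1.0685]
Step 56: x=[5.1378] v=[-0.9377]
Step 57: x=[5.0976] v=[-0.8046]
Step 58: x=[5.0641] v=[-0.6695]
Step 59: x=[5.0375] v=[-0.5327]
Step 60: x=[5.0178] v=[-0.3946]
Step 61: x=[5.0050] v=[-0.2555]
Step 62: x=[4.9992] v=[-0.1158]
Step 63: x=[5.0004] v=[0.0242]
First v>=0 after going negative at step 63, time=3.1500

Answer: 3.1500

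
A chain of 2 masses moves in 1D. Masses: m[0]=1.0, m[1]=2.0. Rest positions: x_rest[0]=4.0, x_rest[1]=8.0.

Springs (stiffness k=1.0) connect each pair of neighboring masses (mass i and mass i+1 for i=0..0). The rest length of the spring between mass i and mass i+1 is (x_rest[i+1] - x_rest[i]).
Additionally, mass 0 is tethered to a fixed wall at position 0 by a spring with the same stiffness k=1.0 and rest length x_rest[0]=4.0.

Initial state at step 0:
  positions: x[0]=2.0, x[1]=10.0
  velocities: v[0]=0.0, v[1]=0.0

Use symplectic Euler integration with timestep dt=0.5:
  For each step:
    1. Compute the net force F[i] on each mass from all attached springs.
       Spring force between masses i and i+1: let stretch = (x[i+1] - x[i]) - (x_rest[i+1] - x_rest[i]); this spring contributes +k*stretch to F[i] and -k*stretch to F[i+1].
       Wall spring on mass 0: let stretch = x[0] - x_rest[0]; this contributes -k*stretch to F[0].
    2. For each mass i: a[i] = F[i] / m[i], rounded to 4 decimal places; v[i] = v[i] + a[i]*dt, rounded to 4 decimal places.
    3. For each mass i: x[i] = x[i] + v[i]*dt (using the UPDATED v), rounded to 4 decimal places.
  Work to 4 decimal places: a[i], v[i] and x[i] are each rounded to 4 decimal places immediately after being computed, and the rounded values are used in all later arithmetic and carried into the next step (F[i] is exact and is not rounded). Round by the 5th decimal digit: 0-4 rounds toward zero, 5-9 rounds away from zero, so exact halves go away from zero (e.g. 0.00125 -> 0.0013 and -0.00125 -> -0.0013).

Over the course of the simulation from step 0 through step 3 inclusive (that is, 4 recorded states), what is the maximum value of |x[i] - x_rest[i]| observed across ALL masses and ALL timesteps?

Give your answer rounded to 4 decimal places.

Answer: 3.1250

Derivation:
Step 0: x=[2.0000 10.0000] v=[0.0000 0.0000]
Step 1: x=[3.5000 9.5000] v=[3.0000 -1.0000]
Step 2: x=[5.6250 8.7500] v=[4.2500 -1.5000]
Step 3: x=[7.1250 8.1094] v=[3.0000 -1.2813]
Max displacement = 3.1250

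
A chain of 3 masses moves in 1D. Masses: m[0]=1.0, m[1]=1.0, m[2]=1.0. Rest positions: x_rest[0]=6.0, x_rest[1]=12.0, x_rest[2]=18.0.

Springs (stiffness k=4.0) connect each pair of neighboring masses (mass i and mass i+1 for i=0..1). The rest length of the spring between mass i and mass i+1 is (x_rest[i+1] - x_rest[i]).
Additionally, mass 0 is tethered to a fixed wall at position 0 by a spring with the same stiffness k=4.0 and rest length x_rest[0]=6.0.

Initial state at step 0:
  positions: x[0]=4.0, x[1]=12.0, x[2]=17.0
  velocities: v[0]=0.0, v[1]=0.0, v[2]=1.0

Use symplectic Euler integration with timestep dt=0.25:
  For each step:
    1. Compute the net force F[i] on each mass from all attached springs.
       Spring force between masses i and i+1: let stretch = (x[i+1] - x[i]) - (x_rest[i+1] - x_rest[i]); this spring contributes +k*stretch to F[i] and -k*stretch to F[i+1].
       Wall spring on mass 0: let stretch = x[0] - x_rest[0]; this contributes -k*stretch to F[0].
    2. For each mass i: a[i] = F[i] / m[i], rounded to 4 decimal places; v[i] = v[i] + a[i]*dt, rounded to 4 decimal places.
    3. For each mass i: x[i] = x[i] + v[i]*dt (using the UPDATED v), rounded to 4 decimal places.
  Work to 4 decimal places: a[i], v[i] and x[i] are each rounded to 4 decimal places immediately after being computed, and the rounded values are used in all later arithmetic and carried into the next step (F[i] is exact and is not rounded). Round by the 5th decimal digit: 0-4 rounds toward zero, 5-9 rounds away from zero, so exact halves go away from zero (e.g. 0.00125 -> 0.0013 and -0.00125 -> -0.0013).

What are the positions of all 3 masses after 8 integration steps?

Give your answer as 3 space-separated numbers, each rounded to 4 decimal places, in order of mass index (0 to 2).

Step 0: x=[4.0000 12.0000 17.0000] v=[0.0000 0.0000 1.0000]
Step 1: x=[5.0000 11.2500 17.5000] v=[4.0000 -3.0000 2.0000]
Step 2: x=[6.3125 10.5000 17.9375] v=[5.2500 -3.0000 1.7500]
Step 3: x=[7.0938 10.5625 18.0156] v=[3.1250 0.2500 0.3125]
Step 4: x=[6.9688 11.6211 17.7305] v=[-0.5001 4.2344 -1.1406]
Step 5: x=[6.2647 13.0440 17.4180] v=[-2.8166 5.6915 -1.2500]
Step 6: x=[5.6892 13.8656 17.5120] v=[-2.3020 3.2862 0.3760]
Step 7: x=[5.7355 13.5547 18.1944] v=[0.1852 -1.2438 2.7296]
Step 8: x=[6.3027 12.4489 19.2169] v=[2.2689 -4.4233 4.0899]

Answer: 6.3027 12.4489 19.2169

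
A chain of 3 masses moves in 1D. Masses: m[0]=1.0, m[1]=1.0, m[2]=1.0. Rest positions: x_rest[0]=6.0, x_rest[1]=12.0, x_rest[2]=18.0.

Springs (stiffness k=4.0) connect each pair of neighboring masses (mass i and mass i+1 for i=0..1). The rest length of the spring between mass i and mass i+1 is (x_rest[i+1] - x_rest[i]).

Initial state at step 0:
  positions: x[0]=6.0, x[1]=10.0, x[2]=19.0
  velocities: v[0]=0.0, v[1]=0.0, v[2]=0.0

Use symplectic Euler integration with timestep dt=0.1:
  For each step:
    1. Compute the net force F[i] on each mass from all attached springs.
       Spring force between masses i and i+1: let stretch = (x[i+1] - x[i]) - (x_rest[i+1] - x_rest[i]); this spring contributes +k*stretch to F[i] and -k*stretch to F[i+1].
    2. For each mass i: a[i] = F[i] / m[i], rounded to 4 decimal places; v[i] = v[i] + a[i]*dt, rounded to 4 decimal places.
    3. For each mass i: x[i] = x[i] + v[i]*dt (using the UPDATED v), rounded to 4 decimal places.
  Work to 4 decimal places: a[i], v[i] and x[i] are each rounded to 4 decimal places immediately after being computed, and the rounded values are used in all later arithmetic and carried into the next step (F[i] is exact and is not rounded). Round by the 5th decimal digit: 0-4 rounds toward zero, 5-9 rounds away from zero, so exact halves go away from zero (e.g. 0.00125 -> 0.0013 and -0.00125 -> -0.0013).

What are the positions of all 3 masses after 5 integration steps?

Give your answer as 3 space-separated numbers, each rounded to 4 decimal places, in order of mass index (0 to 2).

Step 0: x=[6.0000 10.0000 19.0000] v=[0.0000 0.0000 0.0000]
Step 1: x=[5.9200 10.2000 18.8800] v=[-0.8000 2.0000 -1.2000]
Step 2: x=[5.7712 10.5760 18.6528] v=[-1.4880 3.7600 -2.2720]
Step 3: x=[5.5746 11.0829 18.3425] v=[-1.9661 5.0688 -3.1027]
Step 4: x=[5.3583 11.6598 17.9819] v=[-2.1628 5.7693 -3.6065]
Step 5: x=[5.1541 12.2376 17.6084] v=[-2.0422 5.7775 -3.7353]

Answer: 5.1541 12.2376 17.6084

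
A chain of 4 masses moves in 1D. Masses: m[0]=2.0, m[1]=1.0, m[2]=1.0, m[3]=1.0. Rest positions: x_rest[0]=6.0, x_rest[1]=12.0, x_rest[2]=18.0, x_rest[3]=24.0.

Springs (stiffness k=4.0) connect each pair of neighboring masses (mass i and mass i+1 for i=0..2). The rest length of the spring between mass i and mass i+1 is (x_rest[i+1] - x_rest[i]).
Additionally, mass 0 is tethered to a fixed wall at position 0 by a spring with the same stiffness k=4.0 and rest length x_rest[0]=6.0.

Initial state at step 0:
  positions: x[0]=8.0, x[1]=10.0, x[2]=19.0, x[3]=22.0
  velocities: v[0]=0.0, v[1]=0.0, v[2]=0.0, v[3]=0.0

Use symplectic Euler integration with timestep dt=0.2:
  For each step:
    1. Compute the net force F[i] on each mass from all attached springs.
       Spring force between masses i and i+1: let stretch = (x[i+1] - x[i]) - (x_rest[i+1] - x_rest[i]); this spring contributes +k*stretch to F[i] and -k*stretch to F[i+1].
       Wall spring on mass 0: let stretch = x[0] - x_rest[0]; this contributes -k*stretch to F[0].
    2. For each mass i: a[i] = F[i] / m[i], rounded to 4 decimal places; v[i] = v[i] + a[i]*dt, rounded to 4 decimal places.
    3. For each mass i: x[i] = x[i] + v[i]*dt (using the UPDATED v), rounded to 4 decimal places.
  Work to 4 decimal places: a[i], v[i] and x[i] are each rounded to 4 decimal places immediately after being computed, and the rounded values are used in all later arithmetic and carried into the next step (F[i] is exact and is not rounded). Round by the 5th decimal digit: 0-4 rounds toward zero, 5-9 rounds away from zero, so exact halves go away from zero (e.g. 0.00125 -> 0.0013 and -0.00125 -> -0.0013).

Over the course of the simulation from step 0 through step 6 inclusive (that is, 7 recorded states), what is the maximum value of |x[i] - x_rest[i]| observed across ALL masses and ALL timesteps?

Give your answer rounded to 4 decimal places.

Step 0: x=[8.0000 10.0000 19.0000 22.0000] v=[0.0000 0.0000 0.0000 0.0000]
Step 1: x=[7.5200 11.1200 18.0400 22.4800] v=[-2.4000 5.6000 -4.8000 2.4000]
Step 2: x=[6.7264 12.7712 16.6832 23.2096] v=[-3.9680 8.2560 -6.7840 3.6480]
Step 3: x=[5.8783 14.0812 15.7447 23.8550] v=[-4.2406 6.5498 -4.6925 3.2269]
Step 4: x=[5.2161 14.3449 15.8377 24.1627] v=[-3.3108 1.3183 0.4649 1.5387]
Step 5: x=[4.8670 13.3868 17.0238 24.0984] v=[-1.7457 -4.7905 5.9307 -0.3213]
Step 6: x=[4.8101 11.6475 18.7600 23.8622] v=[-0.2846 -8.6967 8.6808 -1.1810]
Max displacement = 2.3449

Answer: 2.3449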